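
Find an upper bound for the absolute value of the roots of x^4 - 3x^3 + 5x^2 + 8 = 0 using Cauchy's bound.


Cauchy's bound: all roots r satisfy |r| <= 1 + max(|a_i/a_n|) for i = 0,...,n-1
where a_n is the leading coefficient.

Coefficients: [1, -3, 5, 0, 8]
Leading coefficient a_n = 1
Ratios |a_i/a_n|: 3, 5, 0, 8
Maximum ratio: 8
Cauchy's bound: |r| <= 1 + 8 = 9

Upper bound = 9


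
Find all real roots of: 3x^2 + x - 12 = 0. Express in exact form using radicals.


Using the quadratic formula: x = (-b ± sqrt(b^2 - 4ac)) / (2a)
Here a = 3, b = 1, c = -12
Discriminant = b^2 - 4ac = 1^2 - 4(3)(-12) = 1 + 144 = 145
Since discriminant = 145 > 0, there are two real roots.
x = (-1 ± sqrt(145)) / 6
Numerically: x ≈ 1.8403 or x ≈ -2.1736

x = (-1 + sqrt(145)) / 6 or x = (-1 - sqrt(145)) / 6


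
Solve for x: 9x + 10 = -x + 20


Starting with: 9x + 10 = -x + 20
Move all x terms to left: (9 + 1)x = 20 - 10
Simplify: 10x = 10
Divide both sides by 10: x = 1

x = 1


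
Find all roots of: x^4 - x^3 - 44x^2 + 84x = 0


The constant term is 0, so x = 0 is a root. Factor out x:
  x^3 - x^2 - 44x + 84 = 0
Let p(x) = x^3 - x^2 - 44x + 84. By the rational root theorem (leading coefficient 1), any rational root is an integer divisor of 84: try ±1, ±2, ... in turn.
Test x = 1: value = 40 ≠ 0.
Test x = -1: value = 126 ≠ 0.
Test x = 2: value = 0 ✓, so (x - 2) is a factor.
Synthetic division by (x - 2): bring down 1; 1(2) - 1 = 1; 1(2) - 44 = -42; (-42)(2) + 84 = 0 → quotient x^2 + x - 42, remainder 0.
Solve the quadratic x^2 + x - 42 = 0: discriminant = 1^2 - 4(1)(-42) = 1 + 168 = 169.
sqrt(169) = 13, so x = (-1 ± 13)/2: x = 6 or x = -7.
Collecting all roots found:

x = -7, x = 0, x = 2, x = 6


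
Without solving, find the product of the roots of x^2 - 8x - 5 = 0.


By Vieta's formulas for ax^2 + bx + c = 0:
  Sum of roots = -b/a
  Product of roots = c/a

Here a = 1, b = -8, c = -5
Sum = -(-8)/1 = 8
Product = -5/1 = -5

Product = -5


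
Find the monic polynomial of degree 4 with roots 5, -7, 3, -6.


A monic polynomial with roots 5, -7, 3, -6 is:
p(x) = (x - 5)(x + 7)(x - 3)(x + 6)
After multiplying by (x - 5): x - 5
After multiplying by (x + 7): x^2 + 2x - 35
After multiplying by (x - 3): x^3 - x^2 - 41x + 105
After multiplying by (x + 6): x^4 + 5x^3 - 47x^2 - 141x + 630

x^4 + 5x^3 - 47x^2 - 141x + 630


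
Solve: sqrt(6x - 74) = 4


Square both sides: 6x - 74 = 4^2 = 16
6x = 16 + 74 = 90
x = 15
Check: sqrt(6*15 - 74) = sqrt(16) = 4 ✓

x = 15


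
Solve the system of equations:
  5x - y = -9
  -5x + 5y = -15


Using Cramer's rule:
Determinant D = (5)(5) - (-5)(-1) = 25 - 5 = 20
Dx = (-9)(5) - (-15)(-1) = -45 - 15 = -60
Dy = (5)(-15) - (-5)(-9) = -75 - 45 = -120
x = Dx/D = -60/20 = -3
y = Dy/D = -120/20 = -6

x = -3, y = -6


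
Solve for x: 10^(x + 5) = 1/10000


Express both sides with the same base.
1/10000 = 10^(-4)
Since the bases match, equate exponents: x + 5 = -4
So x = -4 - (5) = -9

x = -9


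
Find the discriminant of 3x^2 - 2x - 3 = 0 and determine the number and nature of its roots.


For ax^2 + bx + c = 0, discriminant D = b^2 - 4ac
Here a = 3, b = -2, c = -3
D = (-2)^2 - 4(3)(-3) = 4 + 36 = 40

D = 40 > 0 but not a perfect square
The equation has 2 distinct real irrational roots.

Discriminant = 40, 2 distinct real irrational roots


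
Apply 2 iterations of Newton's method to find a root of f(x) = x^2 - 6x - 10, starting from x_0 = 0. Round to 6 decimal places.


Newton's method: x_(n+1) = x_n - f(x_n)/f'(x_n)
f(x) = x^2 - 6x - 10
f'(x) = 2x - 6

Iteration 1:
  f(0.000000) = -10.000000
  f'(0.000000) = -6.000000
  x_1 = 0.000000 - (-10.000000)/(-6.000000) = -1.666667

Iteration 2:
  f(-1.666667) = 2.777778
  f'(-1.666667) = -9.333333
  x_2 = -1.666667 - (2.777778)/(-9.333333) = -1.369048

x_2 = -1.369048


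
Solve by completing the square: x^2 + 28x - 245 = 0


Start: x^2 + 28x - 245 = 0
Move constant: x^2 + 28x = 245
Half of 28 is 14, squared is 196
Add 196 to both sides: x^2 + 28x + 196 = 441
(x + 14)^2 = 441
x + 14 = ±21
x = -14 + 21 = 7 or x = -14 - 21 = -35

x = -35, x = 7


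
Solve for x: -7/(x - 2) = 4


Multiply both sides by (x - 2): -7 = 4(x - 2)
Distribute: -7 = 4x - 8
4x = -7 + 8 = 1
x = 1/4

x = 1/4


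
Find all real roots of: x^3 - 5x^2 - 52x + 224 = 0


Let p(x) = x^3 - 5x^2 - 52x + 224. By the rational root theorem (leading coefficient 1), any rational root is an integer divisor of 224: try ±1, ±2, ... in turn.
Test x = 1: value = 168 ≠ 0.
Test x = -1: value = 270 ≠ 0.
Test x = 2: value = 108 ≠ 0.
Test x = -2: value = 300 ≠ 0.
Test x = 4: value = 0 ✓, so (x - 4) is a factor.
Synthetic division by (x - 4): bring down 1; 1(4) - 5 = -1; (-1)(4) - 52 = -56; (-56)(4) + 224 = 0 → quotient x^2 - x - 56, remainder 0.
Solve the quadratic x^2 - x - 56 = 0: discriminant = (-1)^2 - 4(1)(-56) = 1 + 224 = 225.
sqrt(225) = 15, so x = (1 ± 15)/2: x = 8 or x = -7.

x = -7, x = 4, x = 8


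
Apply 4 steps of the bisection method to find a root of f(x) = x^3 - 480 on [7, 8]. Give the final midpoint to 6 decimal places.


f(x) = x^3 - 480
f(7) = -137 < 0
f(8) = 32 > 0

Step 1: midpoint = (7.000000 + 8.000000)/2 = 7.500000
  f(7.500000) = -58.125000
  f(mid) < 0, so root is in [7.500000, 8.000000]

Step 2: midpoint = (7.500000 + 8.000000)/2 = 7.750000
  f(7.750000) = -14.515625
  f(mid) < 0, so root is in [7.750000, 8.000000]

Step 3: midpoint = (7.750000 + 8.000000)/2 = 7.875000
  f(7.875000) = 8.373047
  f(mid) > 0, so root is in [7.750000, 7.875000]

Step 4: midpoint = (7.750000 + 7.875000)/2 = 7.812500
  f(7.812500) = -3.162842
  f(mid) < 0, so root is in [7.812500, 7.875000]

midpoint = 7.812500


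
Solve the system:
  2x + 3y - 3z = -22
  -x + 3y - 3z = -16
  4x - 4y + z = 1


Using Cramer's rule. Expand each determinant along the first row.
D  = 2*[3*1 - (-3)*(-4)] - 3*[(-1)*1 - (-3)*4] + (-3)*[(-1)*(-4) - 3*4]
  = 2*(-9) - 3*(11) + (-3)*(-8) = -27
Dx = (-22)*[3*1 - (-3)*(-4)] - 3*[(-16)*1 - (-3)*1] + (-3)*[(-16)*(-4) - 3*1]
  = (-22)*(-9) - 3*(-13) + (-3)*(61) = 54
Dy = 2*[(-16)*1 - (-3)*1] - (-22)*[(-1)*1 - (-3)*4] + (-3)*[(-1)*1 - (-16)*4]
  = 2*(-13) - (-22)*(11) + (-3)*(63) = 27
Dz = 2*[3*1 - (-16)*(-4)] - 3*[(-1)*1 - (-16)*4] + (-22)*[(-1)*(-4) - 3*4]
  = 2*(-61) - 3*(63) + (-22)*(-8) = -135
x = Dx/D = 54/-27 = -2, y = Dy/D = 27/-27 = -1, z = Dz/D = -135/-27 = 5
Check eq1: (2)(-2) + (3)(-1) + (-3)(5) = -22 = -22 ✓
Check eq2: (-1)(-2) + (3)(-1) + (-3)(5) = -16 = -16 ✓
Check eq3: (4)(-2) + (-4)(-1) + (1)(5) = 1 = 1 ✓

x = -2, y = -1, z = 5


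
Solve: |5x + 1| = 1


An absolute value equation |expr| = 1 gives two cases:
Case 1: 5x + 1 = 1
  5x = 0, so x = 0
Case 2: 5x + 1 = -1
  5x = -2, so x = -2/5

x = -2/5, x = 0


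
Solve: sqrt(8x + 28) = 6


Square both sides: 8x + 28 = 6^2 = 36
8x = 36 - 28 = 8
x = 1
Check: sqrt(8*1 + 28) = sqrt(36) = 6 ✓

x = 1


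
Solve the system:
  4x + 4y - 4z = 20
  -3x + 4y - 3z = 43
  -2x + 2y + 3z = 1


Using Cramer's rule. Expand each determinant along the first row.
D  = 4*[4*3 - (-3)*2] - 4*[(-3)*3 - (-3)*(-2)] + (-4)*[(-3)*2 - 4*(-2)]
  = 4*(18) - 4*(-15) + (-4)*(2) = 124
Dx = 20*[4*3 - (-3)*2] - 4*[43*3 - (-3)*1] + (-4)*[43*2 - 4*1]
  = 20*(18) - 4*(132) + (-4)*(82) = -496
Dy = 4*[43*3 - (-3)*1] - 20*[(-3)*3 - (-3)*(-2)] + (-4)*[(-3)*1 - 43*(-2)]
  = 4*(132) - 20*(-15) + (-4)*(83) = 496
Dz = 4*[4*1 - 43*2] - 4*[(-3)*1 - 43*(-2)] + 20*[(-3)*2 - 4*(-2)]
  = 4*(-82) - 4*(83) + 20*(2) = -620
x = Dx/D = -496/124 = -4, y = Dy/D = 496/124 = 4, z = Dz/D = -620/124 = -5
Check eq1: (4)(-4) + (4)(4) + (-4)(-5) = 20 = 20 ✓
Check eq2: (-3)(-4) + (4)(4) + (-3)(-5) = 43 = 43 ✓
Check eq3: (-2)(-4) + (2)(4) + (3)(-5) = 1 = 1 ✓

x = -4, y = 4, z = -5


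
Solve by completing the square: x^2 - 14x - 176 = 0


Start: x^2 - 14x - 176 = 0
Move constant: x^2 - 14x = 176
Half of -14 is -7, squared is 49
Add 49 to both sides: x^2 - 14x + 49 = 225
(x - 7)^2 = 225
x - 7 = ±15
x = 7 + 15 = 22 or x = 7 - 15 = -8

x = -8, x = 22


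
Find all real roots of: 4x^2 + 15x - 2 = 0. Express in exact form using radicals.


Using the quadratic formula: x = (-b ± sqrt(b^2 - 4ac)) / (2a)
Here a = 4, b = 15, c = -2
Discriminant = b^2 - 4ac = 15^2 - 4(4)(-2) = 225 + 32 = 257
Since discriminant = 257 > 0, there are two real roots.
x = (-15 ± sqrt(257)) / 8
Numerically: x ≈ 0.1289 or x ≈ -3.8789

x = (-15 + sqrt(257)) / 8 or x = (-15 - sqrt(257)) / 8


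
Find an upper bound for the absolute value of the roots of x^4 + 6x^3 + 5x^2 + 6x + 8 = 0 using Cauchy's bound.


Cauchy's bound: all roots r satisfy |r| <= 1 + max(|a_i/a_n|) for i = 0,...,n-1
where a_n is the leading coefficient.

Coefficients: [1, 6, 5, 6, 8]
Leading coefficient a_n = 1
Ratios |a_i/a_n|: 6, 5, 6, 8
Maximum ratio: 8
Cauchy's bound: |r| <= 1 + 8 = 9

Upper bound = 9


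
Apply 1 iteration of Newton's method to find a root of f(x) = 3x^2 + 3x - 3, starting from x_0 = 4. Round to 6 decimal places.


Newton's method: x_(n+1) = x_n - f(x_n)/f'(x_n)
f(x) = 3x^2 + 3x - 3
f'(x) = 6x + 3

Iteration 1:
  f(4.000000) = 57.000000
  f'(4.000000) = 27.000000
  x_1 = 4.000000 - (57.000000)/(27.000000) = 1.888889

x_1 = 1.888889


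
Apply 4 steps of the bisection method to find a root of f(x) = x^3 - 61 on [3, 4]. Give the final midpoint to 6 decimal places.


f(x) = x^3 - 61
f(3) = -34 < 0
f(4) = 3 > 0

Step 1: midpoint = (3.000000 + 4.000000)/2 = 3.500000
  f(3.500000) = -18.125000
  f(mid) < 0, so root is in [3.500000, 4.000000]

Step 2: midpoint = (3.500000 + 4.000000)/2 = 3.750000
  f(3.750000) = -8.265625
  f(mid) < 0, so root is in [3.750000, 4.000000]

Step 3: midpoint = (3.750000 + 4.000000)/2 = 3.875000
  f(3.875000) = -2.814453
  f(mid) < 0, so root is in [3.875000, 4.000000]

Step 4: midpoint = (3.875000 + 4.000000)/2 = 3.937500
  f(3.937500) = 0.046631
  f(mid) > 0, so root is in [3.875000, 3.937500]

midpoint = 3.937500


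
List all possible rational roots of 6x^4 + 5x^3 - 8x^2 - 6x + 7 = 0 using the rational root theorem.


Rational root theorem: possible roots are ±p/q where:
  p divides the constant term (7): p ∈ {1, 7}
  q divides the leading coefficient (6): q ∈ {1, 2, 3, 6}

All possible rational roots: -7, -7/2, -7/3, -7/6, -1, -1/2, -1/3, -1/6, 1/6, 1/3, 1/2, 1, 7/6, 7/3, 7/2, 7

-7, -7/2, -7/3, -7/6, -1, -1/2, -1/3, -1/6, 1/6, 1/3, 1/2, 1, 7/6, 7/3, 7/2, 7


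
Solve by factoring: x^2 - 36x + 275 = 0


We need two numbers that multiply to 275 and add to -36.
Those numbers are -11 and -25 (since (-11) * (-25) = 275 and (-11) + (-25) = -36).
So x^2 - 36x + 275 = (x - 11)(x - 25) = 0
Setting each factor to zero: x = 11 or x = 25

x = 11, x = 25


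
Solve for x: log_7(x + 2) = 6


Convert to exponential form: x + 2 = 7^6 = 117649
x = 117649 - 2 = 117647
Check: log_7(117647 + 2) = log_7(117649) = log_7(117649) = 6 ✓

x = 117647


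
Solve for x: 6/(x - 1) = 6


Multiply both sides by (x - 1): 6 = 6(x - 1)
Distribute: 6 = 6x - 6
6x = 6 + 6 = 12
x = 2

x = 2


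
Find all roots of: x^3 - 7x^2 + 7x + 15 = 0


Let p(x) = x^3 - 7x^2 + 7x + 15. By the rational root theorem (leading coefficient 1), any rational root is an integer divisor of 15: try ±1, ±2, ... in turn.
Test x = 1: value = 16 ≠ 0.
Test x = -1: value = 0 ✓, so (x + 1) is a factor.
Synthetic division by (x + 1): bring down 1; 1(-1) - 7 = -8; (-8)(-1) + 7 = 15; 15(-1) + 15 = 0 → quotient x^2 - 8x + 15, remainder 0.
Solve the quadratic x^2 - 8x + 15 = 0: discriminant = (-8)^2 - 4(1)(15) = 64 - 60 = 4.
sqrt(4) = 2, so x = (8 ± 2)/2: x = 5 or x = 3.
Collecting all roots found:

x = -1, x = 3, x = 5


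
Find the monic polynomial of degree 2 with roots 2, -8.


A monic polynomial with roots 2, -8 is:
p(x) = (x - 2)(x + 8)
After multiplying by (x - 2): x - 2
After multiplying by (x + 8): x^2 + 6x - 16

x^2 + 6x - 16


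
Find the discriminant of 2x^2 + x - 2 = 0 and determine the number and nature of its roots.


For ax^2 + bx + c = 0, discriminant D = b^2 - 4ac
Here a = 2, b = 1, c = -2
D = (1)^2 - 4(2)(-2) = 1 + 16 = 17

D = 17 > 0 but not a perfect square
The equation has 2 distinct real irrational roots.

Discriminant = 17, 2 distinct real irrational roots


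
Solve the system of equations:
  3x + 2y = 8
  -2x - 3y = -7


Using Cramer's rule:
Determinant D = (3)(-3) - (-2)(2) = -9 + 4 = -5
Dx = (8)(-3) - (-7)(2) = -24 + 14 = -10
Dy = (3)(-7) - (-2)(8) = -21 + 16 = -5
x = Dx/D = -10/-5 = 2
y = Dy/D = -5/-5 = 1

x = 2, y = 1


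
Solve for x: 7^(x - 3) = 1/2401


Express both sides with the same base.
1/2401 = 7^(-4)
Since the bases match, equate exponents: x - 3 = -4
So x = -4 - (-3) = -1

x = -1


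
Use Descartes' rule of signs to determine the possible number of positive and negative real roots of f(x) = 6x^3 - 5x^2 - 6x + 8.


Descartes' rule of signs:

For positive roots, count sign changes in f(x) = 6x^3 - 5x^2 - 6x + 8:
Signs of coefficients: +, -, -, +
Number of sign changes: 2
Possible positive real roots: 2, 0

For negative roots, examine f(-x) = -6x^3 - 5x^2 + 6x + 8:
Signs of coefficients: -, -, +, +
Number of sign changes: 1
Possible negative real roots: 1

Positive roots: 2 or 0; Negative roots: 1


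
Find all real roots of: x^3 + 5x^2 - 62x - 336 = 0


Let p(x) = x^3 + 5x^2 - 62x - 336. By the rational root theorem (leading coefficient 1), any rational root is an integer divisor of 336: try ±1, ±2, ... in turn.
Test x = 1: value = -392 ≠ 0.
Test x = -1: value = -270 ≠ 0.
Test x = 2: value = -432 ≠ 0.
Test x = -2: value = -200 ≠ 0.
Test x = 3: value = -450 ≠ 0.
Test x = -3: value = -132 ≠ 0.
Test x = 4: value = -440 ≠ 0.
Test x = -4: value = -72 ≠ 0.
Test x = 6: value = -312 ≠ 0.
Test x = -6: value = 0 ✓, so (x + 6) is a factor.
Synthetic division by (x + 6): bring down 1; 1(-6) + 5 = -1; (-1)(-6) - 62 = -56; (-56)(-6) - 336 = 0 → quotient x^2 - x - 56, remainder 0.
Solve the quadratic x^2 - x - 56 = 0: discriminant = (-1)^2 - 4(1)(-56) = 1 + 224 = 225.
sqrt(225) = 15, so x = (1 ± 15)/2: x = 8 or x = -7.

x = -7, x = -6, x = 8


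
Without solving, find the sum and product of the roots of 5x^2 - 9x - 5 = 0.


By Vieta's formulas for ax^2 + bx + c = 0:
  Sum of roots = -b/a
  Product of roots = c/a

Here a = 5, b = -9, c = -5
Sum = -(-9)/5 = 9/5
Product = -5/5 = -1

Sum = 9/5, Product = -1


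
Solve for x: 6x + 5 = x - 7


Starting with: 6x + 5 = x - 7
Move all x terms to left: (6 - 1)x = -7 - 5
Simplify: 5x = -12
Divide both sides by 5: x = -12/5

x = -12/5


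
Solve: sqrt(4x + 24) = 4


Square both sides: 4x + 24 = 4^2 = 16
4x = 16 - 24 = -8
x = -2
Check: sqrt(4*(-2) + 24) = sqrt(16) = 4 ✓

x = -2


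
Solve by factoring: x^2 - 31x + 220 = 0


We need two numbers that multiply to 220 and add to -31.
Those numbers are -11 and -20 (since (-11) * (-20) = 220 and (-11) + (-20) = -31).
So x^2 - 31x + 220 = (x - 11)(x - 20) = 0
Setting each factor to zero: x = 11 or x = 20

x = 11, x = 20


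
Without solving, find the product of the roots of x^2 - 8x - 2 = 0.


By Vieta's formulas for ax^2 + bx + c = 0:
  Sum of roots = -b/a
  Product of roots = c/a

Here a = 1, b = -8, c = -2
Sum = -(-8)/1 = 8
Product = -2/1 = -2

Product = -2


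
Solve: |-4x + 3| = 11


An absolute value equation |expr| = 11 gives two cases:
Case 1: -4x + 3 = 11
  -4x = 8, so x = -2
Case 2: -4x + 3 = -11
  -4x = -14, so x = 7/2

x = -2, x = 7/2


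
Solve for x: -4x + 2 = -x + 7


Starting with: -4x + 2 = -x + 7
Move all x terms to left: (-4 + 1)x = 7 - 2
Simplify: -3x = 5
Divide both sides by -3: x = -5/3

x = -5/3


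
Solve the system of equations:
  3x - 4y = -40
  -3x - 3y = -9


Using Cramer's rule:
Determinant D = (3)(-3) - (-3)(-4) = -9 - 12 = -21
Dx = (-40)(-3) - (-9)(-4) = 120 - 36 = 84
Dy = (3)(-9) - (-3)(-40) = -27 - 120 = -147
x = Dx/D = 84/-21 = -4
y = Dy/D = -147/-21 = 7

x = -4, y = 7


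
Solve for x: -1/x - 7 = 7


Subtract -7 from both sides: -1/x = 14
Multiply both sides by x: -1 = 14 * x
Divide by 14: x = -1/14

x = -1/14


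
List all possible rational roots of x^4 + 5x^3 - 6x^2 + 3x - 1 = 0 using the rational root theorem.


Rational root theorem: possible roots are ±p/q where:
  p divides the constant term (-1): p ∈ {1}
  q divides the leading coefficient (1): q ∈ {1}

All possible rational roots: -1, 1

-1, 1


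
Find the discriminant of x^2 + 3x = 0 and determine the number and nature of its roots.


For ax^2 + bx + c = 0, discriminant D = b^2 - 4ac
Here a = 1, b = 3, c = 0
D = (3)^2 - 4(1)(0) = 9 - 0 = 9

D = 9 > 0 and is a perfect square (sqrt = 3)
The equation has 2 distinct real rational roots.

Discriminant = 9, 2 distinct real rational roots


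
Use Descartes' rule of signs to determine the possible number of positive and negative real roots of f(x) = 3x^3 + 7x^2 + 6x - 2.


Descartes' rule of signs:

For positive roots, count sign changes in f(x) = 3x^3 + 7x^2 + 6x - 2:
Signs of coefficients: +, +, +, -
Number of sign changes: 1
Possible positive real roots: 1

For negative roots, examine f(-x) = -3x^3 + 7x^2 - 6x - 2:
Signs of coefficients: -, +, -, -
Number of sign changes: 2
Possible negative real roots: 2, 0

Positive roots: 1; Negative roots: 2 or 0


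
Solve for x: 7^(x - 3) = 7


Express both sides with the same base.
7 = 7^1
Since the bases match, equate exponents: x - 3 = 1
So x = 1 - (-3) = 4

x = 4


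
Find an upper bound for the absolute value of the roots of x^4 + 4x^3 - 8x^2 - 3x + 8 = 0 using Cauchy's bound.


Cauchy's bound: all roots r satisfy |r| <= 1 + max(|a_i/a_n|) for i = 0,...,n-1
where a_n is the leading coefficient.

Coefficients: [1, 4, -8, -3, 8]
Leading coefficient a_n = 1
Ratios |a_i/a_n|: 4, 8, 3, 8
Maximum ratio: 8
Cauchy's bound: |r| <= 1 + 8 = 9

Upper bound = 9


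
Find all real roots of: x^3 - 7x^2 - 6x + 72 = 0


Let p(x) = x^3 - 7x^2 - 6x + 72. By the rational root theorem (leading coefficient 1), any rational root is an integer divisor of 72: try ±1, ±2, ... in turn.
Test x = 1: value = 60 ≠ 0.
Test x = -1: value = 70 ≠ 0.
Test x = 2: value = 40 ≠ 0.
Test x = -2: value = 48 ≠ 0.
Test x = 3: value = 18 ≠ 0.
Test x = -3: value = 0 ✓, so (x + 3) is a factor.
Synthetic division by (x + 3): bring down 1; 1(-3) - 7 = -10; (-10)(-3) - 6 = 24; 24(-3) + 72 = 0 → quotient x^2 - 10x + 24, remainder 0.
Solve the quadratic x^2 - 10x + 24 = 0: discriminant = (-10)^2 - 4(1)(24) = 100 - 96 = 4.
sqrt(4) = 2, so x = (10 ± 2)/2: x = 6 or x = 4.

x = -3, x = 4, x = 6


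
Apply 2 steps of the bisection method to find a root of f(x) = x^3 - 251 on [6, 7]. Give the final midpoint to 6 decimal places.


f(x) = x^3 - 251
f(6) = -35 < 0
f(7) = 92 > 0

Step 1: midpoint = (6.000000 + 7.000000)/2 = 6.500000
  f(6.500000) = 23.625000
  f(mid) > 0, so root is in [6.000000, 6.500000]

Step 2: midpoint = (6.000000 + 6.500000)/2 = 6.250000
  f(6.250000) = -6.859375
  f(mid) < 0, so root is in [6.250000, 6.500000]

midpoint = 6.250000


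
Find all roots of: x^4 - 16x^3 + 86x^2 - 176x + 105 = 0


Let p(x) = x^4 - 16x^3 + 86x^2 - 176x + 105. By the rational root theorem (leading coefficient 1), any rational root is an integer divisor of 105: try ±1, ±2, ... in turn.
Test x = 1: value = 0 ✓, so (x - 1) is a factor.
Synthetic division by (x - 1): bring down 1; 1(1) - 16 = -15; (-15)(1) + 86 = 71; 71(1) - 176 = -105; (-105)(1) + 105 = 0 → quotient x^3 - 15x^2 + 71x - 105, remainder 0.
Continue with the quotient x^3 - 15x^2 + 71x - 105 (candidates must divide 105; re-test x = 1 first in case it repeats).
Test x = 1: value = -48 ≠ 0.
Test x = -1: value = -192 ≠ 0.
Test x = 3: value = 0 ✓, so (x - 3) is a factor.
Synthetic division by (x - 3): bring down 1; 1(3) - 15 = -12; (-12)(3) + 71 = 35; 35(3) - 105 = 0 → quotient x^2 - 12x + 35, remainder 0.
Solve the quadratic x^2 - 12x + 35 = 0: discriminant = (-12)^2 - 4(1)(35) = 144 - 140 = 4.
sqrt(4) = 2, so x = (12 ± 2)/2: x = 7 or x = 5.
Collecting all roots found:

x = 1, x = 3, x = 5, x = 7


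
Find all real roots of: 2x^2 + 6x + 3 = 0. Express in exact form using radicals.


Using the quadratic formula: x = (-b ± sqrt(b^2 - 4ac)) / (2a)
Here a = 2, b = 6, c = 3
Discriminant = b^2 - 4ac = 6^2 - 4(2)(3) = 36 - 24 = 12
Since discriminant = 12 > 0, there are two real roots.
x = (-6 ± 2*sqrt(3)) / 4
Simplifying: x = (-3 ± sqrt(3)) / 2
Numerically: x ≈ -0.6340 or x ≈ -2.3660

x = (-3 + sqrt(3)) / 2 or x = (-3 - sqrt(3)) / 2


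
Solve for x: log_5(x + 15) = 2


Convert to exponential form: x + 15 = 5^2 = 25
x = 25 - 15 = 10
Check: log_5(10 + 15) = log_5(25) = log_5(25) = 2 ✓

x = 10


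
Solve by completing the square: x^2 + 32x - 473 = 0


Start: x^2 + 32x - 473 = 0
Move constant: x^2 + 32x = 473
Half of 32 is 16, squared is 256
Add 256 to both sides: x^2 + 32x + 256 = 729
(x + 16)^2 = 729
x + 16 = ±27
x = -16 + 27 = 11 or x = -16 - 27 = -43

x = -43, x = 11


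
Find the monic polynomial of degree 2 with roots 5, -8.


A monic polynomial with roots 5, -8 is:
p(x) = (x - 5)(x + 8)
After multiplying by (x - 5): x - 5
After multiplying by (x + 8): x^2 + 3x - 40

x^2 + 3x - 40


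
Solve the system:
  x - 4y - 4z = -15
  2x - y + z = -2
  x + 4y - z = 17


Using Cramer's rule. Expand each determinant along the first row.
D  = 1*[(-1)*(-1) - 1*4] - (-4)*[2*(-1) - 1*1] + (-4)*[2*4 - (-1)*1]
  = 1*(-3) - (-4)*(-3) + (-4)*(9) = -51
Dx = (-15)*[(-1)*(-1) - 1*4] - (-4)*[(-2)*(-1) - 1*17] + (-4)*[(-2)*4 - (-1)*17]
  = (-15)*(-3) - (-4)*(-15) + (-4)*(9) = -51
Dy = 1*[(-2)*(-1) - 1*17] - (-15)*[2*(-1) - 1*1] + (-4)*[2*17 - (-2)*1]
  = 1*(-15) - (-15)*(-3) + (-4)*(36) = -204
Dz = 1*[(-1)*17 - (-2)*4] - (-4)*[2*17 - (-2)*1] + (-15)*[2*4 - (-1)*1]
  = 1*(-9) - (-4)*(36) + (-15)*(9) = 0
x = Dx/D = -51/-51 = 1, y = Dy/D = -204/-51 = 4, z = Dz/D = 0/-51 = 0
Check eq1: (1)(1) + (-4)(4) + (-4)(0) = -15 = -15 ✓
Check eq2: (2)(1) + (-1)(4) + (1)(0) = -2 = -2 ✓
Check eq3: (1)(1) + (4)(4) + (-1)(0) = 17 = 17 ✓

x = 1, y = 4, z = 0


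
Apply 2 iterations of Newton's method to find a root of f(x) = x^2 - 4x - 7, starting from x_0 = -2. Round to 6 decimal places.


Newton's method: x_(n+1) = x_n - f(x_n)/f'(x_n)
f(x) = x^2 - 4x - 7
f'(x) = 2x - 4

Iteration 1:
  f(-2.000000) = 5.000000
  f'(-2.000000) = -8.000000
  x_1 = -2.000000 - (5.000000)/(-8.000000) = -1.375000

Iteration 2:
  f(-1.375000) = 0.390625
  f'(-1.375000) = -6.750000
  x_2 = -1.375000 - (0.390625)/(-6.750000) = -1.317130

x_2 = -1.317130


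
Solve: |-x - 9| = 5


An absolute value equation |expr| = 5 gives two cases:
Case 1: -x - 9 = 5
  -x = 14, so x = -14
Case 2: -x - 9 = -5
  -x = 4, so x = -4

x = -14, x = -4


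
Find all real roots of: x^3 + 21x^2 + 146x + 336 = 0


Let p(x) = x^3 + 21x^2 + 146x + 336. By the rational root theorem (leading coefficient 1), any rational root is an integer divisor of 336: try ±1, ±2, ... in turn.
Test x = 1: value = 504 ≠ 0.
Test x = -1: value = 210 ≠ 0.
Test x = 2: value = 720 ≠ 0.
Test x = -2: value = 120 ≠ 0.
Test x = 3: value = 990 ≠ 0.
Test x = -3: value = 60 ≠ 0.
Test x = 4: value = 1320 ≠ 0.
Test x = -4: value = 24 ≠ 0.
Test x = 6: value = 2184 ≠ 0.
Test x = -6: value = 0 ✓, so (x + 6) is a factor.
Synthetic division by (x + 6): bring down 1; 1(-6) + 21 = 15; 15(-6) + 146 = 56; 56(-6) + 336 = 0 → quotient x^2 + 15x + 56, remainder 0.
Solve the quadratic x^2 + 15x + 56 = 0: discriminant = 15^2 - 4(1)(56) = 225 - 224 = 1.
sqrt(1) = 1, so x = (-15 ± 1)/2: x = -7 or x = -8.

x = -8, x = -7, x = -6


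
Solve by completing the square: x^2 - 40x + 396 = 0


Start: x^2 - 40x + 396 = 0
Move constant: x^2 - 40x = -396
Half of -40 is -20, squared is 400
Add 400 to both sides: x^2 - 40x + 400 = 4
(x - 20)^2 = 4
x - 20 = ±2
x = 20 + 2 = 22 or x = 20 - 2 = 18

x = 18, x = 22


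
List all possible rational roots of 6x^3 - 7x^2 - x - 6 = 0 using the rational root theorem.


Rational root theorem: possible roots are ±p/q where:
  p divides the constant term (-6): p ∈ {1, 2, 3, 6}
  q divides the leading coefficient (6): q ∈ {1, 2, 3, 6}

All possible rational roots: -6, -3, -2, -3/2, -1, -2/3, -1/2, -1/3, -1/6, 1/6, 1/3, 1/2, 2/3, 1, 3/2, 2, 3, 6

-6, -3, -2, -3/2, -1, -2/3, -1/2, -1/3, -1/6, 1/6, 1/3, 1/2, 2/3, 1, 3/2, 2, 3, 6


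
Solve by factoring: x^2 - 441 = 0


We need two numbers that multiply to -441 and add to 0.
Those numbers are 21 and -21 (since 21 * (-21) = -441 and 21 + (-21) = 0).
So x^2 - 441 = (x + 21)(x - 21) = 0
Setting each factor to zero: x = -21 or x = 21

x = -21, x = 21


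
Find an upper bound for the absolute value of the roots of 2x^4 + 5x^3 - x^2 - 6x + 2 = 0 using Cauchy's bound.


Cauchy's bound: all roots r satisfy |r| <= 1 + max(|a_i/a_n|) for i = 0,...,n-1
where a_n is the leading coefficient.

Coefficients: [2, 5, -1, -6, 2]
Leading coefficient a_n = 2
Ratios |a_i/a_n|: 5/2, 1/2, 3, 1
Maximum ratio: 3
Cauchy's bound: |r| <= 1 + 3 = 4

Upper bound = 4


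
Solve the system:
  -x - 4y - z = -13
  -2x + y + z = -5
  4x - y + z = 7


Using Cramer's rule. Expand each determinant along the first row.
D  = (-1)*[1*1 - 1*(-1)] - (-4)*[(-2)*1 - 1*4] + (-1)*[(-2)*(-1) - 1*4]
  = (-1)*(2) - (-4)*(-6) + (-1)*(-2) = -24
Dx = (-13)*[1*1 - 1*(-1)] - (-4)*[(-5)*1 - 1*7] + (-1)*[(-5)*(-1) - 1*7]
  = (-13)*(2) - (-4)*(-12) + (-1)*(-2) = -72
Dy = (-1)*[(-5)*1 - 1*7] - (-13)*[(-2)*1 - 1*4] + (-1)*[(-2)*7 - (-5)*4]
  = (-1)*(-12) - (-13)*(-6) + (-1)*(6) = -72
Dz = (-1)*[1*7 - (-5)*(-1)] - (-4)*[(-2)*7 - (-5)*4] + (-13)*[(-2)*(-1) - 1*4]
  = (-1)*(2) - (-4)*(6) + (-13)*(-2) = 48
x = Dx/D = -72/-24 = 3, y = Dy/D = -72/-24 = 3, z = Dz/D = 48/-24 = -2
Check eq1: (-1)(3) + (-4)(3) + (-1)(-2) = -13 = -13 ✓
Check eq2: (-2)(3) + (1)(3) + (1)(-2) = -5 = -5 ✓
Check eq3: (4)(3) + (-1)(3) + (1)(-2) = 7 = 7 ✓

x = 3, y = 3, z = -2


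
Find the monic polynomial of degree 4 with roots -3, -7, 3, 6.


A monic polynomial with roots -3, -7, 3, 6 is:
p(x) = (x + 3)(x + 7)(x - 3)(x - 6)
After multiplying by (x + 3): x + 3
After multiplying by (x + 7): x^2 + 10x + 21
After multiplying by (x - 3): x^3 + 7x^2 - 9x - 63
After multiplying by (x - 6): x^4 + x^3 - 51x^2 - 9x + 378

x^4 + x^3 - 51x^2 - 9x + 378


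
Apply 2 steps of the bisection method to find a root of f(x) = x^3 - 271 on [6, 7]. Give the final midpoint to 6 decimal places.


f(x) = x^3 - 271
f(6) = -55 < 0
f(7) = 72 > 0

Step 1: midpoint = (6.000000 + 7.000000)/2 = 6.500000
  f(6.500000) = 3.625000
  f(mid) > 0, so root is in [6.000000, 6.500000]

Step 2: midpoint = (6.000000 + 6.500000)/2 = 6.250000
  f(6.250000) = -26.859375
  f(mid) < 0, so root is in [6.250000, 6.500000]

midpoint = 6.250000


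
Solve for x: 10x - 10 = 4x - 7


Starting with: 10x - 10 = 4x - 7
Move all x terms to left: (10 - 4)x = -7 + 10
Simplify: 6x = 3
Divide both sides by 6: x = 1/2

x = 1/2


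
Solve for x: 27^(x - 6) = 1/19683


Express both sides with the same base.
1/19683 = 27^(-3)
Since the bases match, equate exponents: x - 6 = -3
So x = -3 - (-6) = 3

x = 3


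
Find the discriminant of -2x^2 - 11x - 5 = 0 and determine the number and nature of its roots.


For ax^2 + bx + c = 0, discriminant D = b^2 - 4ac
Here a = -2, b = -11, c = -5
D = (-11)^2 - 4(-2)(-5) = 121 - 40 = 81

D = 81 > 0 and is a perfect square (sqrt = 9)
The equation has 2 distinct real rational roots.

Discriminant = 81, 2 distinct real rational roots


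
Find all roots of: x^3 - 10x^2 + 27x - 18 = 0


Let p(x) = x^3 - 10x^2 + 27x - 18. By the rational root theorem (leading coefficient 1), any rational root is an integer divisor of 18: try ±1, ±2, ... in turn.
Test x = 1: value = 0 ✓, so (x - 1) is a factor.
Synthetic division by (x - 1): bring down 1; 1(1) - 10 = -9; (-9)(1) + 27 = 18; 18(1) - 18 = 0 → quotient x^2 - 9x + 18, remainder 0.
Solve the quadratic x^2 - 9x + 18 = 0: discriminant = (-9)^2 - 4(1)(18) = 81 - 72 = 9.
sqrt(9) = 3, so x = (9 ± 3)/2: x = 6 or x = 3.
Collecting all roots found:

x = 1, x = 3, x = 6


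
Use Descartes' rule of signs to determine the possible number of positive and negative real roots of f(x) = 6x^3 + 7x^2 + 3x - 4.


Descartes' rule of signs:

For positive roots, count sign changes in f(x) = 6x^3 + 7x^2 + 3x - 4:
Signs of coefficients: +, +, +, -
Number of sign changes: 1
Possible positive real roots: 1

For negative roots, examine f(-x) = -6x^3 + 7x^2 - 3x - 4:
Signs of coefficients: -, +, -, -
Number of sign changes: 2
Possible negative real roots: 2, 0

Positive roots: 1; Negative roots: 2 or 0


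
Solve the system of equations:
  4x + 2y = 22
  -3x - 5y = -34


Using Cramer's rule:
Determinant D = (4)(-5) - (-3)(2) = -20 + 6 = -14
Dx = (22)(-5) - (-34)(2) = -110 + 68 = -42
Dy = (4)(-34) - (-3)(22) = -136 + 66 = -70
x = Dx/D = -42/-14 = 3
y = Dy/D = -70/-14 = 5

x = 3, y = 5


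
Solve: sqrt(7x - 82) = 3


Square both sides: 7x - 82 = 3^2 = 9
7x = 9 + 82 = 91
x = 13
Check: sqrt(7*13 - 82) = sqrt(9) = 3 ✓

x = 13


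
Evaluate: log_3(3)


We need the exponent such that 3^? = 3
3^1 = 3
Therefore log_3(3) = 1

1


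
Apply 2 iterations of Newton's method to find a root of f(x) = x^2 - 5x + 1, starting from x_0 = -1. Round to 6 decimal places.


Newton's method: x_(n+1) = x_n - f(x_n)/f'(x_n)
f(x) = x^2 - 5x + 1
f'(x) = 2x - 5

Iteration 1:
  f(-1.000000) = 7.000000
  f'(-1.000000) = -7.000000
  x_1 = -1.000000 - (7.000000)/(-7.000000) = 0.000000

Iteration 2:
  f(0.000000) = 1.000000
  f'(0.000000) = -5.000000
  x_2 = 0.000000 - (1.000000)/(-5.000000) = 0.200000

x_2 = 0.200000


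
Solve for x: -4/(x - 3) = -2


Multiply both sides by (x - 3): -4 = -2(x - 3)
Distribute: -4 = -2x + 6
-2x = -4 - 6 = -10
x = 5

x = 5


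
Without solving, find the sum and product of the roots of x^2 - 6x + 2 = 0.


By Vieta's formulas for ax^2 + bx + c = 0:
  Sum of roots = -b/a
  Product of roots = c/a

Here a = 1, b = -6, c = 2
Sum = -(-6)/1 = 6
Product = 2/1 = 2

Sum = 6, Product = 2


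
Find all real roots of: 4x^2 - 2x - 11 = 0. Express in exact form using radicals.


Using the quadratic formula: x = (-b ± sqrt(b^2 - 4ac)) / (2a)
Here a = 4, b = -2, c = -11
Discriminant = b^2 - 4ac = (-2)^2 - 4(4)(-11) = 4 + 176 = 180
Since discriminant = 180 > 0, there are two real roots.
x = (2 ± 6*sqrt(5)) / 8
Simplifying: x = (1 ± 3*sqrt(5)) / 4
Numerically: x ≈ 1.9271 or x ≈ -1.4271

x = (1 + 3*sqrt(5)) / 4 or x = (1 - 3*sqrt(5)) / 4


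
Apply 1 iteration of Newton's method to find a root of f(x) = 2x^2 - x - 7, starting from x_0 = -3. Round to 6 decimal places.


Newton's method: x_(n+1) = x_n - f(x_n)/f'(x_n)
f(x) = 2x^2 - x - 7
f'(x) = 4x - 1

Iteration 1:
  f(-3.000000) = 14.000000
  f'(-3.000000) = -13.000000
  x_1 = -3.000000 - (14.000000)/(-13.000000) = -1.923077

x_1 = -1.923077


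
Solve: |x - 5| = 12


An absolute value equation |expr| = 12 gives two cases:
Case 1: x - 5 = 12
  x = 17, so x = 17
Case 2: x - 5 = -12
  x = -7, so x = -7

x = -7, x = 17


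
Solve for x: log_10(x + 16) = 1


Convert to exponential form: x + 16 = 10^1 = 10
x = 10 - 16 = -6
Check: log_10(-6 + 16) = log_10(10) = log_10(10) = 1 ✓

x = -6


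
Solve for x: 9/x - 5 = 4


Subtract -5 from both sides: 9/x = 9
Multiply both sides by x: 9 = 9 * x
Divide by 9: x = 1

x = 1


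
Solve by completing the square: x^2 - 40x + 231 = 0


Start: x^2 - 40x + 231 = 0
Move constant: x^2 - 40x = -231
Half of -40 is -20, squared is 400
Add 400 to both sides: x^2 - 40x + 400 = 169
(x - 20)^2 = 169
x - 20 = ±13
x = 20 + 13 = 33 or x = 20 - 13 = 7

x = 7, x = 33


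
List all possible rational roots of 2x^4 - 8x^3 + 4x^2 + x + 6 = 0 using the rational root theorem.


Rational root theorem: possible roots are ±p/q where:
  p divides the constant term (6): p ∈ {1, 2, 3, 6}
  q divides the leading coefficient (2): q ∈ {1, 2}

All possible rational roots: -6, -3, -2, -3/2, -1, -1/2, 1/2, 1, 3/2, 2, 3, 6

-6, -3, -2, -3/2, -1, -1/2, 1/2, 1, 3/2, 2, 3, 6


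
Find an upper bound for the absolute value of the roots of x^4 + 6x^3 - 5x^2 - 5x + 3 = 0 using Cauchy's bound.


Cauchy's bound: all roots r satisfy |r| <= 1 + max(|a_i/a_n|) for i = 0,...,n-1
where a_n is the leading coefficient.

Coefficients: [1, 6, -5, -5, 3]
Leading coefficient a_n = 1
Ratios |a_i/a_n|: 6, 5, 5, 3
Maximum ratio: 6
Cauchy's bound: |r| <= 1 + 6 = 7

Upper bound = 7


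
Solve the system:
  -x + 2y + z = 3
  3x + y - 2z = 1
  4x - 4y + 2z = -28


Using Cramer's rule. Expand each determinant along the first row.
D  = (-1)*[1*2 - (-2)*(-4)] - 2*[3*2 - (-2)*4] + 1*[3*(-4) - 1*4]
  = (-1)*(-6) - 2*(14) + 1*(-16) = -38
Dx = 3*[1*2 - (-2)*(-4)] - 2*[1*2 - (-2)*(-28)] + 1*[1*(-4) - 1*(-28)]
  = 3*(-6) - 2*(-54) + 1*(24) = 114
Dy = (-1)*[1*2 - (-2)*(-28)] - 3*[3*2 - (-2)*4] + 1*[3*(-28) - 1*4]
  = (-1)*(-54) - 3*(14) + 1*(-88) = -76
Dz = (-1)*[1*(-28) - 1*(-4)] - 2*[3*(-28) - 1*4] + 3*[3*(-4) - 1*4]
  = (-1)*(-24) - 2*(-88) + 3*(-16) = 152
x = Dx/D = 114/-38 = -3, y = Dy/D = -76/-38 = 2, z = Dz/D = 152/-38 = -4
Check eq1: (-1)(-3) + (2)(2) + (1)(-4) = 3 = 3 ✓
Check eq2: (3)(-3) + (1)(2) + (-2)(-4) = 1 = 1 ✓
Check eq3: (4)(-3) + (-4)(2) + (2)(-4) = -28 = -28 ✓

x = -3, y = 2, z = -4


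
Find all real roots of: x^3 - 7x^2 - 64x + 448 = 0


Let p(x) = x^3 - 7x^2 - 64x + 448. By the rational root theorem (leading coefficient 1), any rational root is an integer divisor of 448: try ±1, ±2, ... in turn.
Test x = 1: value = 378 ≠ 0.
Test x = -1: value = 504 ≠ 0.
Test x = 2: value = 300 ≠ 0.
Test x = -2: value = 540 ≠ 0.
Test x = 4: value = 144 ≠ 0.
Test x = -4: value = 528 ≠ 0.
Test x = 7: value = 0 ✓, so (x - 7) is a factor.
Synthetic division by (x - 7): bring down 1; 1(7) - 7 = 0; 0(7) - 64 = -64; (-64)(7) + 448 = 0 → quotient x^2 - 64, remainder 0.
Solve the quadratic x^2 - 64 = 0: discriminant = 0^2 - 4(1)(-64) = 0 + 256 = 256.
sqrt(256) = 16, so x = (0 ± 16)/2: x = 8 or x = -8.

x = -8, x = 7, x = 8


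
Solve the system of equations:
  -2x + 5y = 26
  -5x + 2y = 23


Using Cramer's rule:
Determinant D = (-2)(2) - (-5)(5) = -4 + 25 = 21
Dx = (26)(2) - (23)(5) = 52 - 115 = -63
Dy = (-2)(23) - (-5)(26) = -46 + 130 = 84
x = Dx/D = -63/21 = -3
y = Dy/D = 84/21 = 4

x = -3, y = 4


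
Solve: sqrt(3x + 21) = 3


Square both sides: 3x + 21 = 3^2 = 9
3x = 9 - 21 = -12
x = -4
Check: sqrt(3*(-4) + 21) = sqrt(9) = 3 ✓

x = -4


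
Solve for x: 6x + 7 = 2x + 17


Starting with: 6x + 7 = 2x + 17
Move all x terms to left: (6 - 2)x = 17 - 7
Simplify: 4x = 10
Divide both sides by 4: x = 5/2

x = 5/2


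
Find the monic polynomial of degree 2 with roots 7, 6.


A monic polynomial with roots 7, 6 is:
p(x) = (x - 7)(x - 6)
After multiplying by (x - 7): x - 7
After multiplying by (x - 6): x^2 - 13x + 42

x^2 - 13x + 42


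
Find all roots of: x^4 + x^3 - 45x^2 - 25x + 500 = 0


Let p(x) = x^4 + x^3 - 45x^2 - 25x + 500. By the rational root theorem (leading coefficient 1), any rational root is an integer divisor of 500: try ±1, ±2, ... in turn.
Test x = 1: value = 432 ≠ 0.
Test x = -1: value = 480 ≠ 0.
Test x = 2: value = 294 ≠ 0.
Test x = -2: value = 378 ≠ 0.
Test x = 4: value = 0 ✓, so (x - 4) is a factor.
Synthetic division by (x - 4): bring down 1; 1(4) + 1 = 5; 5(4) - 45 = -25; (-25)(4) - 25 = -125; (-125)(4) + 500 = 0 → quotient x^3 + 5x^2 - 25x - 125, remainder 0.
Continue with the quotient x^3 + 5x^2 - 25x - 125 (candidates must divide 125).
Test x = 5: value = 0 ✓, so (x - 5) is a factor.
Synthetic division by (x - 5): bring down 1; 1(5) + 5 = 10; 10(5) - 25 = 25; 25(5) - 125 = 0 → quotient x^2 + 10x + 25, remainder 0.
Solve the quadratic x^2 + 10x + 25 = 0: discriminant = 10^2 - 4(1)(25) = 100 - 100 = 0.
Discriminant = 0, so a double root: x = -10/2 = -5.
Collecting all roots found:

x = -5 (multiplicity 2), x = 4, x = 5


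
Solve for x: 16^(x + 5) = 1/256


Express both sides with the same base.
1/256 = 16^(-2)
Since the bases match, equate exponents: x + 5 = -2
So x = -2 - (5) = -7

x = -7


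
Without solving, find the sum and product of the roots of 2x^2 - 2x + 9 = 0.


By Vieta's formulas for ax^2 + bx + c = 0:
  Sum of roots = -b/a
  Product of roots = c/a

Here a = 2, b = -2, c = 9
Sum = -(-2)/2 = 1
Product = 9/2 = 9/2

Sum = 1, Product = 9/2


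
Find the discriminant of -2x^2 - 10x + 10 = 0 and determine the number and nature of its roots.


For ax^2 + bx + c = 0, discriminant D = b^2 - 4ac
Here a = -2, b = -10, c = 10
D = (-10)^2 - 4(-2)(10) = 100 + 80 = 180

D = 180 > 0 but not a perfect square
The equation has 2 distinct real irrational roots.

Discriminant = 180, 2 distinct real irrational roots


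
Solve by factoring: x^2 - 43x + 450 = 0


We need two numbers that multiply to 450 and add to -43.
Those numbers are -18 and -25 (since (-18) * (-25) = 450 and (-18) + (-25) = -43).
So x^2 - 43x + 450 = (x - 18)(x - 25) = 0
Setting each factor to zero: x = 18 or x = 25

x = 18, x = 25


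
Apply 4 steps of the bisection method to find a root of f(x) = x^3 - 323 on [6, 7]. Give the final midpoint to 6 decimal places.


f(x) = x^3 - 323
f(6) = -107 < 0
f(7) = 20 > 0

Step 1: midpoint = (6.000000 + 7.000000)/2 = 6.500000
  f(6.500000) = -48.375000
  f(mid) < 0, so root is in [6.500000, 7.000000]

Step 2: midpoint = (6.500000 + 7.000000)/2 = 6.750000
  f(6.750000) = -15.453125
  f(mid) < 0, so root is in [6.750000, 7.000000]

Step 3: midpoint = (6.750000 + 7.000000)/2 = 6.875000
  f(6.875000) = 1.951172
  f(mid) > 0, so root is in [6.750000, 6.875000]

Step 4: midpoint = (6.750000 + 6.875000)/2 = 6.812500
  f(6.812500) = -6.830811
  f(mid) < 0, so root is in [6.812500, 6.875000]

midpoint = 6.812500


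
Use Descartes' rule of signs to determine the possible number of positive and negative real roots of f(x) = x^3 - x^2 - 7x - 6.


Descartes' rule of signs:

For positive roots, count sign changes in f(x) = x^3 - x^2 - 7x - 6:
Signs of coefficients: +, -, -, -
Number of sign changes: 1
Possible positive real roots: 1

For negative roots, examine f(-x) = -x^3 - x^2 + 7x - 6:
Signs of coefficients: -, -, +, -
Number of sign changes: 2
Possible negative real roots: 2, 0

Positive roots: 1; Negative roots: 2 or 0


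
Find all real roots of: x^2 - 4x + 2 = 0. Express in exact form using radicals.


Using the quadratic formula: x = (-b ± sqrt(b^2 - 4ac)) / (2a)
Here a = 1, b = -4, c = 2
Discriminant = b^2 - 4ac = (-4)^2 - 4(1)(2) = 16 - 8 = 8
Since discriminant = 8 > 0, there are two real roots.
x = (4 ± 2*sqrt(2)) / 2
Simplifying: x = 2 ± sqrt(2)
Numerically: x ≈ 3.4142 or x ≈ 0.5858

x = 2 + sqrt(2) or x = 2 - sqrt(2)


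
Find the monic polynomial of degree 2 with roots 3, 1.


A monic polynomial with roots 3, 1 is:
p(x) = (x - 3)(x - 1)
After multiplying by (x - 3): x - 3
After multiplying by (x - 1): x^2 - 4x + 3

x^2 - 4x + 3


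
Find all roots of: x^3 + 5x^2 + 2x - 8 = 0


Let p(x) = x^3 + 5x^2 + 2x - 8. By the rational root theorem (leading coefficient 1), any rational root is an integer divisor of 8: try ±1, ±2, ... in turn.
Test x = 1: value = 0 ✓, so (x - 1) is a factor.
Synthetic division by (x - 1): bring down 1; 1(1) + 5 = 6; 6(1) + 2 = 8; 8(1) - 8 = 0 → quotient x^2 + 6x + 8, remainder 0.
Solve the quadratic x^2 + 6x + 8 = 0: discriminant = 6^2 - 4(1)(8) = 36 - 32 = 4.
sqrt(4) = 2, so x = (-6 ± 2)/2: x = -2 or x = -4.
Collecting all roots found:

x = -4, x = -2, x = 1


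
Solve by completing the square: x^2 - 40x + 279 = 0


Start: x^2 - 40x + 279 = 0
Move constant: x^2 - 40x = -279
Half of -40 is -20, squared is 400
Add 400 to both sides: x^2 - 40x + 400 = 121
(x - 20)^2 = 121
x - 20 = ±11
x = 20 + 11 = 31 or x = 20 - 11 = 9

x = 9, x = 31


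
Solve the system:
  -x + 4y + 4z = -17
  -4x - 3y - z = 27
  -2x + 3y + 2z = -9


Using Cramer's rule. Expand each determinant along the first row.
D  = (-1)*[(-3)*2 - (-1)*3] - 4*[(-4)*2 - (-1)*(-2)] + 4*[(-4)*3 - (-3)*(-2)]
  = (-1)*(-3) - 4*(-10) + 4*(-18) = -29
Dx = (-17)*[(-3)*2 - (-1)*3] - 4*[27*2 - (-1)*(-9)] + 4*[27*3 - (-3)*(-9)]
  = (-17)*(-3) - 4*(45) + 4*(54) = 87
Dy = (-1)*[27*2 - (-1)*(-9)] - (-17)*[(-4)*2 - (-1)*(-2)] + 4*[(-4)*(-9) - 27*(-2)]
  = (-1)*(45) - (-17)*(-10) + 4*(90) = 145
Dz = (-1)*[(-3)*(-9) - 27*3] - 4*[(-4)*(-9) - 27*(-2)] + (-17)*[(-4)*3 - (-3)*(-2)]
  = (-1)*(-54) - 4*(90) + (-17)*(-18) = 0
x = Dx/D = 87/-29 = -3, y = Dy/D = 145/-29 = -5, z = Dz/D = 0/-29 = 0
Check eq1: (-1)(-3) + (4)(-5) + (4)(0) = -17 = -17 ✓
Check eq2: (-4)(-3) + (-3)(-5) + (-1)(0) = 27 = 27 ✓
Check eq3: (-2)(-3) + (3)(-5) + (2)(0) = -9 = -9 ✓

x = -3, y = -5, z = 0
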